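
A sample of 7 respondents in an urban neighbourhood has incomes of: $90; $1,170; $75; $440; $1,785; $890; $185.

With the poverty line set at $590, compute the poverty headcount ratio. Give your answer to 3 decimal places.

0.571

4 of the 7 respondents have income below $590.
H = 4/7 = 0.571.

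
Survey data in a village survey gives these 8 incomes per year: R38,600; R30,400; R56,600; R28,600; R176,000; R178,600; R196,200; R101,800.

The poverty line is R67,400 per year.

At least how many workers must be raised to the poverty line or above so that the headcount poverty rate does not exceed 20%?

3

4 of the 8 workers are poor, so H = 4/8 = 0.500.
A headcount ratio of at most 20% allows at most ⌊0.20 × 8⌋ = 1 poor workers.
So at least 4 − 1 = 3 must be lifted.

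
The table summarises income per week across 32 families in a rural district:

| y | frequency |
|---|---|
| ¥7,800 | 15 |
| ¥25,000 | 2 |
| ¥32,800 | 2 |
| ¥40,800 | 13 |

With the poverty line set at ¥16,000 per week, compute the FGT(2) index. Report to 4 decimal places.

Incomes under z: 15×¥7,800 (q = 15 of N = 32).
Normalized shortfalls: (16000−7800)/16000 = 0.5125 (×15).
Squared: 0.2627 (×15).
Sum = 3.939844; P₂ = 3.939844 / 32 = 0.1231.

0.1231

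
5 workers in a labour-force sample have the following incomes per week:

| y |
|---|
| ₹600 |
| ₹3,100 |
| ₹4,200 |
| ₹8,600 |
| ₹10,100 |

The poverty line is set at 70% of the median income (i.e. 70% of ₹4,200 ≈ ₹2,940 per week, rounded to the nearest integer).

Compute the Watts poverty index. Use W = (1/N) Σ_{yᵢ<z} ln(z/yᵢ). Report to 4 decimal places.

0.3178

Below the line: ₹600 (q = 1 of N = 5).
Log shortfalls: ln(2940/600) = 1.5892.
W = 1.589235 / 5 = 0.3178.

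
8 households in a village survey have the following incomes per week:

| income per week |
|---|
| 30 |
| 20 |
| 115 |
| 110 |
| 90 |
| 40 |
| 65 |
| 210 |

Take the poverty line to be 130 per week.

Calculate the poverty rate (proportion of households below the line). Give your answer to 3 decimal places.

7 of the 8 households have income below 130.
H = 7/8 = 0.875.

0.875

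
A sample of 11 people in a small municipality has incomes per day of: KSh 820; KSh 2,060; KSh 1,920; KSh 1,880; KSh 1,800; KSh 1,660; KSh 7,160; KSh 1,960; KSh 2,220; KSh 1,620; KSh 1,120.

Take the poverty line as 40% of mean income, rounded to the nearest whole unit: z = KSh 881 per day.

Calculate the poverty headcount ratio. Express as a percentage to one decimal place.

1 of the 11 people have income below KSh 881.
H = 1/11 = 9.1%.

9.1%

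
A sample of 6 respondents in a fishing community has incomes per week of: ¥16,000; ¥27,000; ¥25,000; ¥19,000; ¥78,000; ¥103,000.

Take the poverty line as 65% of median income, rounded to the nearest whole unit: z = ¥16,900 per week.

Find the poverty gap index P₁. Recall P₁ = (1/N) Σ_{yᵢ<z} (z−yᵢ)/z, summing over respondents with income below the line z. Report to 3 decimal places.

Poor units: ¥16,000 (q = 1 of N = 6).
Normalized shortfalls: (16900−16000)/16900 = 0.0533.
Sum of shortfalls = 0.053254; P₁ averages over all N: 0.053254 / 6 = 0.009.

0.009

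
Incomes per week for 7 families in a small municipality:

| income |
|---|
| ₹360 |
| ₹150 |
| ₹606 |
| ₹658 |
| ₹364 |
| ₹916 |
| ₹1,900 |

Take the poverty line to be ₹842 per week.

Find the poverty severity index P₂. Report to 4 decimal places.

Poor units: ₹150, ₹360, ₹364, ₹606, ₹658 (q = 5 of N = 7).
Normalized shortfalls: (842−150)/842 = 0.8219; (842−360)/842 = 0.5724; (842−364)/842 = 0.5677; (842−606)/842 = 0.2803; (842−658)/842 = 0.2185.
Squared: 0.6754; 0.3277; 0.3223; 0.0786; 0.0478.
Sum = 1.451730; P₂ = 1.451730 / 7 = 0.2074.

0.2074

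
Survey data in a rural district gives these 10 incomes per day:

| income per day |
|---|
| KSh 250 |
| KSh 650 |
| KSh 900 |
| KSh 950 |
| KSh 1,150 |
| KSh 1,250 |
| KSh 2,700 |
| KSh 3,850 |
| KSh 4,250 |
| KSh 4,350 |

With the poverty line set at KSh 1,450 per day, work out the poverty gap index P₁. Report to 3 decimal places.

0.245

Incomes under z: KSh 250, KSh 650, KSh 900, KSh 950, KSh 1,150, KSh 1,250 (q = 6 of N = 10).
Shortfall ratios: (1450−250)/1450 = 0.8276; (1450−650)/1450 = 0.5517; (1450−900)/1450 = 0.3793; (1450−950)/1450 = 0.3448; (1450−1150)/1450 = 0.2069; (1450−1250)/1450 = 0.1379.
Sum of shortfalls = 2.448276; P₁ averages over all N: 2.448276 / 10 = 0.245.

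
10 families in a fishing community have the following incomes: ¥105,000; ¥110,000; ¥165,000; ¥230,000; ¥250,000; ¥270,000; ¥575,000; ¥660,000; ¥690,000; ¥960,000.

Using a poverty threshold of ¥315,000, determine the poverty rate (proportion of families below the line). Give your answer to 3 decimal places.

0.600

6 of the 10 families have income below ¥315,000.
H = 6/10 = 0.600.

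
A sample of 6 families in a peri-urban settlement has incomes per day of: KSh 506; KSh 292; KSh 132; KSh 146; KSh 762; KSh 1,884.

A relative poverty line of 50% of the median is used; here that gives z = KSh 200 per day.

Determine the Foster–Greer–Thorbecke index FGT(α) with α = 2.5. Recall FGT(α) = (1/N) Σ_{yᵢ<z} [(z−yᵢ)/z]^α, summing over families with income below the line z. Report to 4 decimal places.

Incomes under z: KSh 132, KSh 146 (q = 2 of N = 6).
Gap ratios (z−y)/z: (200−132)/200 = 0.3400; (200−146)/200 = 0.2700.
Raised to α = 2.5: 0.06741; 0.03788.
Sum = 0.105286; FGT(2.5) = 0.105286 / 6 = 0.0175.

0.0175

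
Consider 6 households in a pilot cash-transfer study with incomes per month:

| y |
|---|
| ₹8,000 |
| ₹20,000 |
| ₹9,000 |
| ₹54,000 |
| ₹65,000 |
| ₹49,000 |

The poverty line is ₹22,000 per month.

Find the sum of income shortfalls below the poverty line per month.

₹29,000

Incomes under z: ₹8,000, ₹9,000, ₹20,000 (q = 3 of N = 6).
Individual gaps: 22000−8000 = 14000; 22000−9000 = 13000; 22000−20000 = 2000.
Aggregate gap = ₹29,000.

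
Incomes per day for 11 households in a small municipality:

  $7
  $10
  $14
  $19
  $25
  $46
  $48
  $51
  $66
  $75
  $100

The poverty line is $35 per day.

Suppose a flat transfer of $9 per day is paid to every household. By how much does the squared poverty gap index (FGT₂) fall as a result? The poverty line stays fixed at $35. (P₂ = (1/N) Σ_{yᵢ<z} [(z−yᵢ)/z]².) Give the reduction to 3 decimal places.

0.104

Before: below the line — $7, $10, $14, $19, $25; squared poverty gap index (FGT₂) = 0.16371.
After the $9 transfer: below the line — $16, $19, $23, $28, $34; squared poverty gap index (FGT₂) = 0.06019.
Reduction = 0.16371 − 0.06019 = 0.104.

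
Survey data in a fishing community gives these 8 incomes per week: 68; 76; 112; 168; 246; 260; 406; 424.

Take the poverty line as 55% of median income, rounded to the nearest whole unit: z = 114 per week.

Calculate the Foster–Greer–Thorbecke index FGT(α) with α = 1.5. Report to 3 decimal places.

0.056

Below z: 68, 76, 112 (q = 3 of N = 8).
Shortfall ratios: (114−68)/114 = 0.4035; (114−76)/114 = 0.3333; (114−112)/114 = 0.0175.
Raised to α = 1.5: 0.25632; 0.19245; 0.00232.
Sum = 0.451092; FGT(1.5) = 0.451092 / 8 = 0.056.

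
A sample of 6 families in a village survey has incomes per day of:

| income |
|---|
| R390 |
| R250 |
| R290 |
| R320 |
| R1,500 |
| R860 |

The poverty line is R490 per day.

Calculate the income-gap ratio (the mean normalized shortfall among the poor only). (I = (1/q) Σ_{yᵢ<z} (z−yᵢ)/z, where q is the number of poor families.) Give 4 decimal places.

Below the line: R250, R290, R320, R390 (q = 4 of N = 6).
Relative gaps: 0.4898, 0.4082, 0.3469, 0.2041; sum = 1.448980.
I averages over the q = 4 poor units only: 1.448980 / 4 = 0.3622.

0.3622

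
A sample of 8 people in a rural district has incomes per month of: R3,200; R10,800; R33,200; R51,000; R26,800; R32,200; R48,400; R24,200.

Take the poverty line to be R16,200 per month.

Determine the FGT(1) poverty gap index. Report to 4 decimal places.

Poor units: R3,200, R10,800 (q = 2 of N = 8).
Shortfall ratios: (16200−3200)/16200 = 0.8025; (16200−10800)/16200 = 0.3333.
Σ = 1.135802. Dividing by the full population N = 8 gives P₁ = 0.1420.

0.1420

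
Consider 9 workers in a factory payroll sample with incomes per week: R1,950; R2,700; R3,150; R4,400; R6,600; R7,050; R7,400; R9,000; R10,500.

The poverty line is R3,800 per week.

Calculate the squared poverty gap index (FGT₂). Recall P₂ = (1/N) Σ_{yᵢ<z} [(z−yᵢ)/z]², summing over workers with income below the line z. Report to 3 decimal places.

Below the line: R1,950, R2,700, R3,150 (q = 3 of N = 9).
Relative gaps: (3800−1950)/3800 = 0.4868; (3800−2700)/3800 = 0.2895; (3800−3150)/3800 = 0.1711.
Squared: 0.2370; 0.0838; 0.0293.
Sum = 0.350069; P₂ = 0.350069 / 9 = 0.039.

0.039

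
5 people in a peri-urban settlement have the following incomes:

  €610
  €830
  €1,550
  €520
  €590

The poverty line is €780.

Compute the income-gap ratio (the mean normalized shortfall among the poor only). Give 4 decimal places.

Below z: €520, €590, €610 (q = 3 of N = 5).
Relative gaps: 0.3333, 0.2436, 0.2179; sum = 0.794872.
The income-gap ratio divides by q (the poor only): 0.794872 / 3 = 0.2650.

0.2650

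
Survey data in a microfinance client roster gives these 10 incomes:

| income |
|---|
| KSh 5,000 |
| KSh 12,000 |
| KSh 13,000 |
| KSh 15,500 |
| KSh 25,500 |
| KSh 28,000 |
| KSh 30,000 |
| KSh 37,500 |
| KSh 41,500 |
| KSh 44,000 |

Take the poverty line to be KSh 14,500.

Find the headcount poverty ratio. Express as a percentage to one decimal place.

30.0%

3 of the 10 people have income below KSh 14,500.
H = 3/10 = 30.0%.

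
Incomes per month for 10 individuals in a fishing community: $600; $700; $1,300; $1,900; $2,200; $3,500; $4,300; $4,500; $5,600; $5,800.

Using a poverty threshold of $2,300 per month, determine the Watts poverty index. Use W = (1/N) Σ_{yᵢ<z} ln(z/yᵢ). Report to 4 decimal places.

0.3339

Poor units: $600, $700, $1,300, $1,900, $2,200 (q = 5 of N = 10).
ln(z/y) terms: ln(2300/600) = 1.3437; ln(2300/700) = 1.1896; ln(2300/1300) = 0.5705; ln(2300/1900) = 0.1911; ln(2300/2200) = 0.0445.
W = 3.339371 / 10 = 0.3339.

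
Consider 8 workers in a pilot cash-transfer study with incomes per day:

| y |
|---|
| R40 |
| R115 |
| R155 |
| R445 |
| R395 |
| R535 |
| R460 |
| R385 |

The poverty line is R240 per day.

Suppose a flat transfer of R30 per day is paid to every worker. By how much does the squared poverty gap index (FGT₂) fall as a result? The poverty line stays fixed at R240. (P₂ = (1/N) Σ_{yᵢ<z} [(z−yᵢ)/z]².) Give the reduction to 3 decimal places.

Before: below the line — R40, R115, R155; squared poverty gap index (FGT₂) = 0.13639.
After the R30 transfer: below the line — R70, R145, R185; squared poverty gap index (FGT₂) = 0.08887.
Reduction = 0.13639 − 0.08887 = 0.048.

0.048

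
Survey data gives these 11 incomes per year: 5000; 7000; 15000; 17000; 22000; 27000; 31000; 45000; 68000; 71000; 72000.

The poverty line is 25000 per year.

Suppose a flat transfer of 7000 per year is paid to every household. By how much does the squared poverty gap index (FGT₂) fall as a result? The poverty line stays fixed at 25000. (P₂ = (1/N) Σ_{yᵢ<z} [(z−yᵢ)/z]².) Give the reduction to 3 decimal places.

0.087

Before: below the line — 5000, 7000, 15000, 17000, 22000; squared poverty gap index (FGT₂) = 0.13047.
After the 7000 transfer: below the line — 12000, 14000, 22000, 24000; squared poverty gap index (FGT₂) = 0.04364.
Reduction = 0.13047 − 0.04364 = 0.087.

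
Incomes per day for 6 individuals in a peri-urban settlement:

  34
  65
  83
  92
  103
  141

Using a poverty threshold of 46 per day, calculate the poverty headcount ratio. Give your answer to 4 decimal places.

1 of the 6 individuals have income below 46.
H = 1/6 = 0.1667.

0.1667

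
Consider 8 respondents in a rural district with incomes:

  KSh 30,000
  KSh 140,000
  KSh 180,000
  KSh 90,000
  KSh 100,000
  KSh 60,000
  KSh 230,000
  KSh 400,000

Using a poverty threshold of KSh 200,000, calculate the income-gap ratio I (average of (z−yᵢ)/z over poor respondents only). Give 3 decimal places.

Below the line: KSh 30,000, KSh 60,000, KSh 90,000, KSh 100,000, KSh 140,000, KSh 180,000 (q = 6 of N = 8).
Shortfall ratios (z−y)/z: 0.8500, 0.7000, 0.5500, 0.5000, 0.3000, 0.1000; sum = 3.000000.
The income-gap ratio divides by q (the poor only): 3.000000 / 6 = 0.500.

0.500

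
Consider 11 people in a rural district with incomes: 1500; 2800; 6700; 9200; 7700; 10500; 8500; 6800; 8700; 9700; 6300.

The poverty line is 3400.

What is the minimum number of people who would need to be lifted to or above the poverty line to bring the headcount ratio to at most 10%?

1

2 of the 11 people are poor, so H = 2/11 = 0.182.
A headcount ratio of at most 10% allows at most ⌊0.10 × 11⌋ = 1 poor people.
So at least 2 − 1 = 1 must be lifted.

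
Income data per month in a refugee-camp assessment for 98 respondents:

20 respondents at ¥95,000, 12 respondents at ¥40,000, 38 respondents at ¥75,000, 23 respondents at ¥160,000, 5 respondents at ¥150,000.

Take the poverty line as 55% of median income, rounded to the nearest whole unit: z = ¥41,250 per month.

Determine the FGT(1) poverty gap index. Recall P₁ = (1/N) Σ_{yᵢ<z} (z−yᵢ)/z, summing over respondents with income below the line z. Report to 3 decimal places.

0.004

Below z: 12×¥40,000 (q = 12 of N = 98).
Relative gaps: (41250−40000)/41250 = 0.0303 (×12).
Σ = 0.363636. Dividing by the full population N = 98 gives P₁ = 0.004.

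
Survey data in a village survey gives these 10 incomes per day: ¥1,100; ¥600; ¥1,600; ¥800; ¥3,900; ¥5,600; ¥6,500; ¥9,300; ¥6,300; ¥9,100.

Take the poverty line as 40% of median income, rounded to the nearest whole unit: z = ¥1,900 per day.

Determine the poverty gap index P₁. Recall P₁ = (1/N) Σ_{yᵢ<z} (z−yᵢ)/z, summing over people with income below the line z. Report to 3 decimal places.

0.184

Below z: ¥600, ¥800, ¥1,100, ¥1,600 (q = 4 of N = 10).
Gap ratios (z−y)/z: (1900−600)/1900 = 0.6842; (1900−800)/1900 = 0.5789; (1900−1100)/1900 = 0.4211; (1900−1600)/1900 = 0.1579.
Sum of shortfalls = 1.842105; P₁ averages over all N: 1.842105 / 10 = 0.184.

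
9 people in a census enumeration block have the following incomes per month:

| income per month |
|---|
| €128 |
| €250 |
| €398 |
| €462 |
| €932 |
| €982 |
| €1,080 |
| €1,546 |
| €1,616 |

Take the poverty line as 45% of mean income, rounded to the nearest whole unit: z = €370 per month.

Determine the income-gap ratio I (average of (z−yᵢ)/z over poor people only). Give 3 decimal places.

0.489

Poor units: €128, €250 (q = 2 of N = 9).
Relative gaps: 0.6541, 0.3243; sum = 0.978378.
The income-gap ratio divides by q (the poor only): 0.978378 / 2 = 0.489.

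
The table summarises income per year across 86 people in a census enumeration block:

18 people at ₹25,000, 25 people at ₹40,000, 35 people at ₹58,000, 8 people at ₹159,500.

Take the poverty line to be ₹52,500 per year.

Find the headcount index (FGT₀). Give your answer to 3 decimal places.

43 of the 86 people have income below ₹52,500.
H = 43/86 = 0.500.

0.500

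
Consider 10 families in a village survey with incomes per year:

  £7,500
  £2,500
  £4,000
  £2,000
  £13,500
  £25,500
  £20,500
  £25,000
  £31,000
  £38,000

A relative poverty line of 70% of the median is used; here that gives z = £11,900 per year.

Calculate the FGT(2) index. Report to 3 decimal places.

Incomes under z: £2,000, £2,500, £4,000, £7,500 (q = 4 of N = 10).
Relative gaps: (11900−2000)/11900 = 0.8319; (11900−2500)/11900 = 0.7899; (11900−4000)/11900 = 0.6639; (11900−7500)/11900 = 0.3697.
Squared: 0.6921; 0.6240; 0.4407; 0.1367.
Sum = 1.893510; P₂ = 1.893510 / 10 = 0.189.

0.189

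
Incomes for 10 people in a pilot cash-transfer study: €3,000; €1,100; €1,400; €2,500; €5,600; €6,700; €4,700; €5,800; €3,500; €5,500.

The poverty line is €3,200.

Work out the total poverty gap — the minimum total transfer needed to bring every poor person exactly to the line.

Below z: €1,100, €1,400, €2,500, €3,000 (q = 4 of N = 10).
Individual gaps: 3200−1100 = 2100; 3200−1400 = 1800; 3200−2500 = 700; 3200−3000 = 200.
Aggregate gap = €4,800.

€4,800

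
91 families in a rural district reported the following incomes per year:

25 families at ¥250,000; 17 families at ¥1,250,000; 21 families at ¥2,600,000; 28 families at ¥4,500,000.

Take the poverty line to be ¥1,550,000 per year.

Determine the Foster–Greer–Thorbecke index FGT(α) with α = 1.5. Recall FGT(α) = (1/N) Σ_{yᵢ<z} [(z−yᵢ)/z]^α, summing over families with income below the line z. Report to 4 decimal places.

0.2269

Below z: 25×¥250,000, 17×¥1,250,000 (q = 42 of N = 91).
Gap ratios (z−y)/z: (1550000−250000)/1550000 = 0.8387 (×25); (1550000−1250000)/1550000 = 0.1935 (×17).
Raised to α = 1.5: 0.76810 (×25); 0.08515 (×17).
Sum = 20.650036; FGT(1.5) = 20.650036 / 91 = 0.2269.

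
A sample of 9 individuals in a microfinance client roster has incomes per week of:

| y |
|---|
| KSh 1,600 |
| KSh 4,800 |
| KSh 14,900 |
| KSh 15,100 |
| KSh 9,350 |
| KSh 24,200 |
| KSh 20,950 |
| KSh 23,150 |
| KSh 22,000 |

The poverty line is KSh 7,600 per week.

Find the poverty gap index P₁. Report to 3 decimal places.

Below z: KSh 1,600, KSh 4,800 (q = 2 of N = 9).
Relative gaps: (7600−1600)/7600 = 0.7895; (7600−4800)/7600 = 0.3684.
Σ = 1.157895. Dividing by the full population N = 9 gives P₁ = 0.129.

0.129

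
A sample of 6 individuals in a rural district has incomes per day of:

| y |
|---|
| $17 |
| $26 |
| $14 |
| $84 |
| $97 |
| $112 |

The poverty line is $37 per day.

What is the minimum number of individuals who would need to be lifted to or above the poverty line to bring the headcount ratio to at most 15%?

Currently q = 3 of N = 6 are below the line (H = 0.500).
A headcount ratio of at most 15% allows at most ⌊0.15 × 6⌋ = 0 poor individuals.
So at least 3 − 0 = 3 must be lifted.

3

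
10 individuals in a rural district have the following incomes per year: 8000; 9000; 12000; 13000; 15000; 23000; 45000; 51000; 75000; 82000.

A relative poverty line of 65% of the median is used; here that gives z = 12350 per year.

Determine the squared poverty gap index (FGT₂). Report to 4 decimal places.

0.0198

Incomes under z: 8000, 9000, 12000 (q = 3 of N = 10).
Shortfall ratios: (12350−8000)/12350 = 0.3522; (12350−9000)/12350 = 0.2713; (12350−12000)/12350 = 0.0283.
Squared: 0.1241; 0.0736; 0.0008.
Sum = 0.198446; P₂ = 0.198446 / 10 = 0.0198.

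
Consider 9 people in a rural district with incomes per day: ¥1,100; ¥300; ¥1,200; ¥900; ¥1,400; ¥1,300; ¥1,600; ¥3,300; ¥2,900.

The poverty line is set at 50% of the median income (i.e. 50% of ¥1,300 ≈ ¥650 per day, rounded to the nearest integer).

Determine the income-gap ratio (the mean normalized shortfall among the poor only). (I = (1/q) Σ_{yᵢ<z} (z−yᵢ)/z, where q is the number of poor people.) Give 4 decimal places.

0.5385

Below the line: ¥300 (q = 1 of N = 9).
Shortfall ratios (z−y)/z: 0.5385; sum = 0.538462.
The income-gap ratio divides by q (the poor only): 0.538462 / 1 = 0.5385.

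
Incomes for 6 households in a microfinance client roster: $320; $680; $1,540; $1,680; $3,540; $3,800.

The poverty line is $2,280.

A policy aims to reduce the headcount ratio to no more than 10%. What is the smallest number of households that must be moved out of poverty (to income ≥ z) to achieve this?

4 of the 6 households are poor, so H = 4/6 = 0.667.
A headcount ratio of at most 10% allows at most ⌊0.10 × 6⌋ = 0 poor households.
So at least 4 − 0 = 4 must be lifted.

4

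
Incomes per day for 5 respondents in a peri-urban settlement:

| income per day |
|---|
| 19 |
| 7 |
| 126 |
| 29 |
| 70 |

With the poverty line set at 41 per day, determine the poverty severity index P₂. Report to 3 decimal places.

0.212

Below z: 7, 19, 29 (q = 3 of N = 5).
Gap ratios (z−y)/z: (41−7)/41 = 0.8293; (41−19)/41 = 0.5366; (41−29)/41 = 0.2927.
Squared: 0.6877; 0.2879; 0.0857.
Sum = 1.061273; P₂ = 1.061273 / 5 = 0.212.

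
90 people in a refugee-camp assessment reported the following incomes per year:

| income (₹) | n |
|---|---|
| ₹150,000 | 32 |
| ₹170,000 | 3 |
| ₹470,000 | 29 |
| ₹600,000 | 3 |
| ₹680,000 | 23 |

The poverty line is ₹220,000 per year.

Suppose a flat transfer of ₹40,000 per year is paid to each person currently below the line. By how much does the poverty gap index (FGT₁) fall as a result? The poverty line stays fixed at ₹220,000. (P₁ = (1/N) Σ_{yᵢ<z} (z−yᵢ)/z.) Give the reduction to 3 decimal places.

Before: below the line — 32×₹150,000, 3×₹170,000; poverty gap index (FGT₁) = 0.12071.
After the ₹40,000 transfer: below the line — 32×₹190,000, 3×₹210,000; poverty gap index (FGT₁) = 0.05000.
Reduction = 0.12071 − 0.05000 = 0.071.

0.071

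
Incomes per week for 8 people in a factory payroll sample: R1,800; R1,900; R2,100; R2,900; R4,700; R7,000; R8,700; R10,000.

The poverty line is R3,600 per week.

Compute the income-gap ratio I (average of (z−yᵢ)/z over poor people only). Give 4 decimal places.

0.3958

Incomes under z: R1,800, R1,900, R2,100, R2,900 (q = 4 of N = 8).
Shortfall ratios (z−y)/z: 0.5000, 0.4722, 0.4167, 0.1944; sum = 1.583333.
I averages over the q = 4 poor units only: 1.583333 / 4 = 0.3958.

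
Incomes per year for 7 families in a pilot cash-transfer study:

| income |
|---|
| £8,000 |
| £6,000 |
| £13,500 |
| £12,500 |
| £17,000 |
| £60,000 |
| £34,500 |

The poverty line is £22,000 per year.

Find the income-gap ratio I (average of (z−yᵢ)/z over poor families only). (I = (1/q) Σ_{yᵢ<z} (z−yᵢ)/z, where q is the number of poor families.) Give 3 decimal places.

Incomes under z: £6,000, £8,000, £12,500, £13,500, £17,000 (q = 5 of N = 7).
Shortfall ratios (z−y)/z: 0.7273, 0.6364, 0.4318, 0.3864, 0.2273; sum = 2.409091.
The income-gap ratio divides by q (the poor only): 2.409091 / 5 = 0.482.

0.482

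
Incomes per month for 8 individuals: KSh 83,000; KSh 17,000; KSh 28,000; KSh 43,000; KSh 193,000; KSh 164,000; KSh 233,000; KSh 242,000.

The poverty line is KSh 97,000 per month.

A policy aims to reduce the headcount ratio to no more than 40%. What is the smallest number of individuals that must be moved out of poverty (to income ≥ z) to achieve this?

4 of the 8 individuals are poor, so H = 4/8 = 0.500.
A headcount ratio of at most 40% allows at most ⌊0.40 × 8⌋ = 3 poor individuals.
So at least 4 − 3 = 1 must be lifted.

1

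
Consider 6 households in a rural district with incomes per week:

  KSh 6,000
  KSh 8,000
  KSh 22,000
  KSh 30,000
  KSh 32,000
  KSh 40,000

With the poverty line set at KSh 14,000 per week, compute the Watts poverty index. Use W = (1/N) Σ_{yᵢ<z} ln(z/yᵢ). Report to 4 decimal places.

Poor units: KSh 6,000, KSh 8,000 (q = 2 of N = 6).
Log shortfalls: ln(14000/6000) = 0.8473; ln(14000/8000) = 0.5596.
W = 1.406914 / 6 = 0.2345.

0.2345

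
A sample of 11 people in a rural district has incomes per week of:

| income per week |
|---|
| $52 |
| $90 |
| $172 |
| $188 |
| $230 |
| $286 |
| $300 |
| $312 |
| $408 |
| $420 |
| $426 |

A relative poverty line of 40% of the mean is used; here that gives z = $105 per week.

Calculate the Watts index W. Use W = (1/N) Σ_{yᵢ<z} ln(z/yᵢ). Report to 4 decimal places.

Poor units: $52, $90 (q = 2 of N = 11).
Log gaps: ln(105/52) = 0.7027; ln(105/90) = 0.1542.
W = 0.856867 / 11 = 0.0779.

0.0779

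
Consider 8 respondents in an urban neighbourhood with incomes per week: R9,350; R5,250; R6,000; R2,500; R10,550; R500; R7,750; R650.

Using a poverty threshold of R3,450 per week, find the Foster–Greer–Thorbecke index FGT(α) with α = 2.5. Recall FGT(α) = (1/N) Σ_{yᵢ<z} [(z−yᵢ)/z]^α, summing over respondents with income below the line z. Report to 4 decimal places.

0.1637

Poor units: R500, R650, R2,500 (q = 3 of N = 8).
Normalized shortfalls: (3450−500)/3450 = 0.8551; (3450−650)/3450 = 0.8116; (3450−2500)/3450 = 0.2754.
Raised to α = 2.5: 0.67609; 0.59340; 0.03979.
Sum = 1.309283; FGT(2.5) = 1.309283 / 8 = 0.1637.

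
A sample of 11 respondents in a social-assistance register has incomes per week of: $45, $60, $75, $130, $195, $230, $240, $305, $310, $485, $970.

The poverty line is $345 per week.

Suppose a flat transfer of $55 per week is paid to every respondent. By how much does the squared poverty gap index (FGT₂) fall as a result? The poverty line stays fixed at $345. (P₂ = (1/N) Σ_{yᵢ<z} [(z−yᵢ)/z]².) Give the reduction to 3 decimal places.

Before: below the line — $45, $60, $75, $130, $195, $230, $240, $305, $310; squared poverty gap index (FGT₂) = 0.25963.
After the $55 transfer: below the line — $100, $115, $130, $185, $250, $285, $295; squared poverty gap index (FGT₂) = 0.15266.
Reduction = 0.25963 − 0.15266 = 0.107.

0.107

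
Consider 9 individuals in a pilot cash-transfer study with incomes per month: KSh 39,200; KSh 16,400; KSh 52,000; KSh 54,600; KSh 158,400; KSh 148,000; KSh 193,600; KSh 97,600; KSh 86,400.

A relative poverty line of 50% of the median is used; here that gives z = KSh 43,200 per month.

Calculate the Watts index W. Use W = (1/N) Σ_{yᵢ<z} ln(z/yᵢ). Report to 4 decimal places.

0.1184

Below the line: KSh 16,400, KSh 39,200 (q = 2 of N = 9).
Log gaps: ln(43200/16400) = 0.9686; ln(43200/39200) = 0.0972.
W = 1.065723 / 9 = 0.1184.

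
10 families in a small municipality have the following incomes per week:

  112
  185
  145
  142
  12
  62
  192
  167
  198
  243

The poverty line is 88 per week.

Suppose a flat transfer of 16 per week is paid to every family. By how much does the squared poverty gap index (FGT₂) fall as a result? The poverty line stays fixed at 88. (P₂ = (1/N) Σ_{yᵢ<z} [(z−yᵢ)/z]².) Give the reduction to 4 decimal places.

0.0355

Before: below the line — 12, 62; squared poverty gap index (FGT₂) = 0.083316.
After the 16 transfer: below the line — 28, 78; squared poverty gap index (FGT₂) = 0.047779.
Reduction = 0.083316 − 0.047779 = 0.0355.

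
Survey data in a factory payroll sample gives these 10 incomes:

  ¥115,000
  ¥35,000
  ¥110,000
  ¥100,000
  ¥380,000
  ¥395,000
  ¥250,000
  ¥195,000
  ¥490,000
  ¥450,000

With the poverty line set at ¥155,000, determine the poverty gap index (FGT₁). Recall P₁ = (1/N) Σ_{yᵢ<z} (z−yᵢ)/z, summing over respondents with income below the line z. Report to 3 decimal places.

0.168

Poor units: ¥35,000, ¥100,000, ¥110,000, ¥115,000 (q = 4 of N = 10).
Normalized shortfalls: (155000−35000)/155000 = 0.7742; (155000−100000)/155000 = 0.3548; (155000−110000)/155000 = 0.2903; (155000−115000)/155000 = 0.2581.
Σ = 1.677419. Dividing by the full population N = 10 gives P₁ = 0.168.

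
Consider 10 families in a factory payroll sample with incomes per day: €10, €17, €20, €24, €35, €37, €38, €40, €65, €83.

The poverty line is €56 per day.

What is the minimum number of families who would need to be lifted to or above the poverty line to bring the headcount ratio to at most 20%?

Currently q = 8 of N = 10 are below the line (H = 0.800).
A headcount ratio of at most 20% allows at most ⌊0.20 × 10⌋ = 2 poor families.
So at least 8 − 2 = 6 must be lifted.

6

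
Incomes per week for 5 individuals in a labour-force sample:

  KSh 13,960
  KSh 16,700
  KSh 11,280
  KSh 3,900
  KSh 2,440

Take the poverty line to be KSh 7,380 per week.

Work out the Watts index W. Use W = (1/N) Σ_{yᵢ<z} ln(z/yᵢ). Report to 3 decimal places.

0.349

Below the line: KSh 2,440, KSh 3,900 (q = 2 of N = 5).
ln(z/y) terms: ln(7380/2440) = 1.1068; ln(7380/3900) = 0.6378.
W = 1.744573 / 5 = 0.349.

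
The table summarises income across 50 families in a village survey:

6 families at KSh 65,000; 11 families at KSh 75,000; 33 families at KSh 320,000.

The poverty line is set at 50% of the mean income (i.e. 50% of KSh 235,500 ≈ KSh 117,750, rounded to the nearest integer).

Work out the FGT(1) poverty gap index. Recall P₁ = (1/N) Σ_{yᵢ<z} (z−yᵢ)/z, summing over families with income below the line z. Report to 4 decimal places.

0.1336

Incomes under z: 6×KSh 65,000, 11×KSh 75,000 (q = 17 of N = 50).
Gap ratios (z−y)/z: (117750−65000)/117750 = 0.4480 (×6); (117750−75000)/117750 = 0.3631 (×11).
Sum of shortfalls = 6.681529; P₁ averages over all N: 6.681529 / 50 = 0.1336.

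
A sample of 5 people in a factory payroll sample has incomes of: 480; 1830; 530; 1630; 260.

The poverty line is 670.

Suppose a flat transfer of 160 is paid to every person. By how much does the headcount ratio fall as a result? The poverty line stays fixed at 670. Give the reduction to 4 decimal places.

Before: below the line — 260, 480, 530; headcount ratio = 0.600000.
After the 160 transfer: below the line — 420, 640; headcount ratio = 0.400000.
Reduction = 0.600000 − 0.400000 = 0.2000.

0.2000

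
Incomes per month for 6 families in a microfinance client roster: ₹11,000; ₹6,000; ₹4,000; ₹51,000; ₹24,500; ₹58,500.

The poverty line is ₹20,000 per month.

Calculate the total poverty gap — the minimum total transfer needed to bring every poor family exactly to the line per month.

Poor units: ₹4,000, ₹6,000, ₹11,000 (q = 3 of N = 6).
Individual gaps: 20000−4000 = 16000; 20000−6000 = 14000; 20000−11000 = 9000.
Aggregate gap = ₹39,000.

₹39,000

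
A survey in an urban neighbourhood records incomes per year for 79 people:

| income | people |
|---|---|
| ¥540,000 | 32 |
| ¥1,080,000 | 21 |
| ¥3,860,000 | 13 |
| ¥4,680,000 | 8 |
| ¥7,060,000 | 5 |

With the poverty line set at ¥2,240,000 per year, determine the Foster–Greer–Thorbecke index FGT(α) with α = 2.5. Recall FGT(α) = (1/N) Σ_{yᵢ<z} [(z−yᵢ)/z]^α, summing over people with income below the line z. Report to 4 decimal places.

Incomes under z: 32×¥540,000, 21×¥1,080,000 (q = 53 of N = 79).
Normalized shortfalls: (2240000−540000)/2240000 = 0.7589 (×32); (2240000−1080000)/2240000 = 0.5179 (×21).
Raised to α = 2.5: 0.50177 (×32); 0.19299 (×21).
Sum = 20.109248; FGT(2.5) = 20.109248 / 79 = 0.2545.

0.2545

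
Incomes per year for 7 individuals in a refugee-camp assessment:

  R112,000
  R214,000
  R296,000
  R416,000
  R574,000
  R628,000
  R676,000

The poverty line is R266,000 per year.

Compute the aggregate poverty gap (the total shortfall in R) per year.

R206,000

Below z: R112,000, R214,000 (q = 2 of N = 7).
Individual gaps: 266000−112000 = 154000; 266000−214000 = 52000.
Aggregate gap = R206,000.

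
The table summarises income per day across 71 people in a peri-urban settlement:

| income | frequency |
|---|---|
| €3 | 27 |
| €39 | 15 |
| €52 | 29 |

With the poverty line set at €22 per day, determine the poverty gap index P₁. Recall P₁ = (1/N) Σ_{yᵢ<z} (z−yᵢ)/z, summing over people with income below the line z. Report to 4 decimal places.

Incomes under z: 27×€3 (q = 27 of N = 71).
Normalized shortfalls: (22−3)/22 = 0.8636 (×27).
Σ = 23.318182. Dividing by the full population N = 71 gives P₁ = 0.3284.

0.3284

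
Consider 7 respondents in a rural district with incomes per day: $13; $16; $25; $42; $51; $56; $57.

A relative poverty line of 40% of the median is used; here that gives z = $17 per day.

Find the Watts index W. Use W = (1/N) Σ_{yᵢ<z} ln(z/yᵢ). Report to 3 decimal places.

0.047

Below the line: $13, $16 (q = 2 of N = 7).
ln(z/y) terms: ln(17/13) = 0.2683; ln(17/16) = 0.0606.
W = 0.328889 / 7 = 0.047.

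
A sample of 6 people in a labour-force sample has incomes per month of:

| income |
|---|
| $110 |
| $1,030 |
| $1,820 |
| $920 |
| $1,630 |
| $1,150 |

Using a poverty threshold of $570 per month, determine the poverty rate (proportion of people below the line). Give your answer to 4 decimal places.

0.1667

1 of the 6 people have income below $570.
H = 1/6 = 0.1667.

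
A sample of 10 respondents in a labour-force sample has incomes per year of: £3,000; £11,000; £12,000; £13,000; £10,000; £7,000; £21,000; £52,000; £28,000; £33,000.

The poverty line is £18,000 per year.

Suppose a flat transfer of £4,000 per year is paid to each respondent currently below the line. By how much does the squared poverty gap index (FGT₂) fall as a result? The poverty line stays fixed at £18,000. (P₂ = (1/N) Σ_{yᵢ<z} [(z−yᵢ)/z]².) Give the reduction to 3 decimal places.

Before: below the line — £3,000, £7,000, £10,000, £11,000, £12,000, £13,000; squared poverty gap index (FGT₂) = 0.16049.
After the £4,000 transfer: below the line — £7,000, £11,000, £14,000, £15,000, £16,000, £17,000; squared poverty gap index (FGT₂) = 0.06173.
Reduction = 0.16049 − 0.06173 = 0.099.

0.099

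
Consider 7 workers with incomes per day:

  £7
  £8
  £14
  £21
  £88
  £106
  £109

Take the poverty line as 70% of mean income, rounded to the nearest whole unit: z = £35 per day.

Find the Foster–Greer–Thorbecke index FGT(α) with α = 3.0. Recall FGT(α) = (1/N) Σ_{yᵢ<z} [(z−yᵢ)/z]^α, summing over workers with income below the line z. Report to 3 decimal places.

0.179

Poor units: £7, £8, £14, £21 (q = 4 of N = 7).
Normalized shortfalls: (35−7)/35 = 0.8000; (35−8)/35 = 0.7714; (35−14)/35 = 0.6000; (35−21)/35 = 0.4000.
Raised to α = 3.0: 0.51200; 0.45908; 0.21600; 0.06400.
Sum = 1.251079; FGT(3.0) = 1.251079 / 7 = 0.179.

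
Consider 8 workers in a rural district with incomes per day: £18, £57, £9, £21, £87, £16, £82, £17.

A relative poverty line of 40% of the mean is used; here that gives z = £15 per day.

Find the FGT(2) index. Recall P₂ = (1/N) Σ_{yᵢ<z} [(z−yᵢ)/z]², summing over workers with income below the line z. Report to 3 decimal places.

0.020

Below the line: £9 (q = 1 of N = 8).
Gap ratios (z−y)/z: (15−9)/15 = 0.4000.
Squared: 0.1600.
Sum = 0.160000; P₂ = 0.160000 / 8 = 0.020.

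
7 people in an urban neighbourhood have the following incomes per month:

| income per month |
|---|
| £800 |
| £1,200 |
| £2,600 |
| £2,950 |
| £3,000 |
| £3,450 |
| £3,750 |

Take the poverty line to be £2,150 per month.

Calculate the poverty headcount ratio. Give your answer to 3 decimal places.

2 of the 7 people have income below £2,150.
H = 2/7 = 0.286.

0.286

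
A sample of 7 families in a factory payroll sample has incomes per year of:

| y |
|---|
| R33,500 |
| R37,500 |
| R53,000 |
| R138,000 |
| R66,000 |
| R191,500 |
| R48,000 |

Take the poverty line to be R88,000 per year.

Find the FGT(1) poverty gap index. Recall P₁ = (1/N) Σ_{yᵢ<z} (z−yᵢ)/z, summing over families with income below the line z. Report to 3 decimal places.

0.328

Below the line: R33,500, R37,500, R48,000, R53,000, R66,000 (q = 5 of N = 7).
Normalized shortfalls: (88000−33500)/88000 = 0.6193; (88000−37500)/88000 = 0.5739; (88000−48000)/88000 = 0.4545; (88000−53000)/88000 = 0.3977; (88000−66000)/88000 = 0.2500.
Σ = 2.295455. Dividing by the full population N = 7 gives P₁ = 0.328.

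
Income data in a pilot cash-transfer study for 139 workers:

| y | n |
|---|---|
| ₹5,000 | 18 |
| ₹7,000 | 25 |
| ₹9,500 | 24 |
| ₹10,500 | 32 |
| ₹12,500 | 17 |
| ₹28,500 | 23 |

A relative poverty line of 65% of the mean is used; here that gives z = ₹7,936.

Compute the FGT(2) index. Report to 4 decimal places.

Below the line: 18×₹5,000, 25×₹7,000 (q = 43 of N = 139).
Relative gaps: (7936−5000)/7936 = 0.3700 (×18); (7936−7000)/7936 = 0.1179 (×25).
Squared: 0.1369 (×18); 0.0139 (×25).
Sum = 2.811430; P₂ = 2.811430 / 139 = 0.0202.

0.0202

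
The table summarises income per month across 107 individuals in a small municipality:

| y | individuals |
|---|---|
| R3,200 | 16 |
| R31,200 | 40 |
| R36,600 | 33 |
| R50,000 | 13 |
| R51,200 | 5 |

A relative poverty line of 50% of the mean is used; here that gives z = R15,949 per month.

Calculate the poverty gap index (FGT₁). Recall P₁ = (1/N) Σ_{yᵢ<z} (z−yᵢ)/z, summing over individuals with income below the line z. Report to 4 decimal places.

0.1195

Below z: 16×R3,200 (q = 16 of N = 107).
Shortfall ratios: (15949−3200)/15949 = 0.7994 (×16).
Sum of shortfalls = 12.789767; P₁ averages over all N: 12.789767 / 107 = 0.1195.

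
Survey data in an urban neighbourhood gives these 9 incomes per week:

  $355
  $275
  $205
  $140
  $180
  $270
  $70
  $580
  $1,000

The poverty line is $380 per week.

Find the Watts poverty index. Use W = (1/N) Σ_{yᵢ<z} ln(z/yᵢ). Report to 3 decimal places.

0.532

Poor units: $70, $140, $180, $205, $270, $275, $355 (q = 7 of N = 9).
Log shortfalls: ln(380/70) = 1.6917; ln(380/140) = 0.9985; ln(380/180) = 0.7472; ln(380/205) = 0.6172; ln(380/270) = 0.3417; ln(380/275) = 0.3234; ln(380/355) = 0.0681.
W = 4.787783 / 9 = 0.532.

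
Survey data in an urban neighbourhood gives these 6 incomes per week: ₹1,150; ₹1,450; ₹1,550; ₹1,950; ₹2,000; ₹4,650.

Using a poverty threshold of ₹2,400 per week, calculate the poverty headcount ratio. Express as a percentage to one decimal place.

5 of the 6 people have income below ₹2,400.
H = 5/6 = 83.3%.

83.3%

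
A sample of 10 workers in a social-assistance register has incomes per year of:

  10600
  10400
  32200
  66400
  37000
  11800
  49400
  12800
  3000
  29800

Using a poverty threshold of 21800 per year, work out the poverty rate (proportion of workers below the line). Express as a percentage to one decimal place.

50.0%

5 of the 10 workers have income below 21800.
H = 5/10 = 50.0%.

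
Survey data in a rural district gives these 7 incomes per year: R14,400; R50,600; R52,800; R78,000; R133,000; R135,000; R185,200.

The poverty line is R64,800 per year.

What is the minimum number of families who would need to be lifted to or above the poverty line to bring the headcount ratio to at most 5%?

3

3 of the 7 families are poor, so H = 3/7 = 0.429.
A headcount ratio of at most 5% allows at most ⌊0.05 × 7⌋ = 0 poor families.
So at least 3 − 0 = 3 must be lifted.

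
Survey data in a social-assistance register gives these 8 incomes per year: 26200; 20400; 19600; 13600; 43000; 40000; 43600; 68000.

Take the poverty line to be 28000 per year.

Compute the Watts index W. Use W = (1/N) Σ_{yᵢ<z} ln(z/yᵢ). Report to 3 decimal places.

Poor units: 13600, 19600, 20400, 26200 (q = 4 of N = 8).
Log gaps: ln(28000/13600) = 0.7221; ln(28000/19600) = 0.3567; ln(28000/20400) = 0.3167; ln(28000/26200) = 0.0664.
W = 1.461924 / 8 = 0.183.

0.183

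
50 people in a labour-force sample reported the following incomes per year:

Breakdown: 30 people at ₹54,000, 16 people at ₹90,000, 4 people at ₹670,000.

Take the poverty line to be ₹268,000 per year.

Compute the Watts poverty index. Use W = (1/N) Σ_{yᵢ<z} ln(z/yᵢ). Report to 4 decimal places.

Incomes under z: 30×₹54,000, 16×₹90,000 (q = 46 of N = 50).
Log shortfalls: ln(268000/54000) = 1.6020 (×30); ln(268000/90000) = 1.0912 (×16).
W = 65.518925 / 50 = 1.3104.

1.3104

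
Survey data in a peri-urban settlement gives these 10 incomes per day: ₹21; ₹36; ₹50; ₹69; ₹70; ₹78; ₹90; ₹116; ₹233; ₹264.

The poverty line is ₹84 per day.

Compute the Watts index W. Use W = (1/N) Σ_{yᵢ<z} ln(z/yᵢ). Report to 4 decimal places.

0.3206

Below z: ₹21, ₹36, ₹50, ₹69, ₹70, ₹78 (q = 6 of N = 10).
ln(z/y) terms: ln(84/21) = 1.3863; ln(84/36) = 0.8473; ln(84/50) = 0.5188; ln(84/69) = 0.1967; ln(84/70) = 0.1823; ln(84/78) = 0.0741.
W = 3.205526 / 10 = 0.3206.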